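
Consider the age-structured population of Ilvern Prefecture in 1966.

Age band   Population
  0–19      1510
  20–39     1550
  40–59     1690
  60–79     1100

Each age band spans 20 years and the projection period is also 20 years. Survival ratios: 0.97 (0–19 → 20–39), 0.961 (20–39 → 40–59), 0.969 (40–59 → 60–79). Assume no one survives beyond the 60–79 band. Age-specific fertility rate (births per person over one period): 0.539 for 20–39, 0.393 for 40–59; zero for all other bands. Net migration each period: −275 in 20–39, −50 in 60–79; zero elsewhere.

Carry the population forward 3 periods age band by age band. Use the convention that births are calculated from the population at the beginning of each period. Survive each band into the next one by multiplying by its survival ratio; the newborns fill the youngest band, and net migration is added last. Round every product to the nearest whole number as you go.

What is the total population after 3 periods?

Period 1.
Births: 1550 × 0.539 = 835, 1690 × 0.393 = 664 ⇒ total 1499
20–39: 1510 × 0.97 = 1465
40–59: 1550 × 0.961 = 1490
60–79: 1690 × 0.969 = 1638
Net migration: 20–39 − 275 → 1190; 60–79 − 50 → 1588
Giving 1499 / 1190 / 1490 / 1588.
Period 2.
Births: 1190 × 0.539 = 641, 1490 × 0.393 = 586 ⇒ total 1227
20–39: 1499 × 0.97 = 1454
40–59: 1190 × 0.961 = 1144
60–79: 1490 × 0.969 = 1444
Net migration: 20–39 − 275 → 1179; 60–79 − 50 → 1394
Giving 1227 / 1179 / 1144 / 1394.
Period 3.
Births: 1179 × 0.539 = 635, 1144 × 0.393 = 450 ⇒ total 1085
20–39: 1227 × 0.97 = 1190
40–59: 1179 × 0.961 = 1133
60–79: 1144 × 0.969 = 1109
Net migration: 20–39 − 275 → 915; 60–79 − 50 → 1059
Giving 1085 / 915 / 1133 / 1059.
Total after period 3: 1085 + 915 + 1133 + 1059 = 4192

4192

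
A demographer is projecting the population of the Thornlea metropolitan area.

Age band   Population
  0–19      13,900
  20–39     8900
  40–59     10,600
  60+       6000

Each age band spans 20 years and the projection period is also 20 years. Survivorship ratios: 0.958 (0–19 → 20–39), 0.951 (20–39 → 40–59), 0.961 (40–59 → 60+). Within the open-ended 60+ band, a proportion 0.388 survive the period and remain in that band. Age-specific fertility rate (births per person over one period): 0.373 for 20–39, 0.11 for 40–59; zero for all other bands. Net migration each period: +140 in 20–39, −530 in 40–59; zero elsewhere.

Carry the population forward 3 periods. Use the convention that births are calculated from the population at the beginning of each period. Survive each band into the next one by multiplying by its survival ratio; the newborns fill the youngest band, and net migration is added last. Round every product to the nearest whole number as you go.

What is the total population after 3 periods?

29112

Call the bands 1 to 4, youngest first.
After projecting period 1:
Births: 8900 * 0.373 = 3320 ; 10600 * 0.11 = 1166 ⇒ total 4486
Band 2: 13900 * 0.958 = 13316
Band 3: 8900 * 0.951 = 8464
Band 4: 10600 * 0.961 + 6000 * 0.388 = 10187 + 2328 = 12515
Net migration: Band 2 + 140 → 13456; Band 3 − 530 → 7934
Giving 4486 / 13456 / 7934 / 12515.
After projecting period 2:
Births: 13456 * 0.373 = 5019 ; 7934 * 0.11 = 873 ⇒ total 5892
Band 2: 4486 * 0.958 = 4298
Band 3: 13456 * 0.951 = 12797
Band 4: 7934 * 0.961 + 12515 * 0.388 = 7625 + 4856 = 12481
Net migration: Band 2 + 140 → 4438; Band 3 − 530 → 12267
Giving 5892 / 4438 / 12267 / 12481.
After projecting period 3:
Births: 4438 * 0.373 = 1655 ; 12267 * 0.11 = 1349 ⇒ total 3004
Band 2: 5892 * 0.958 = 5645
Band 3: 4438 * 0.951 = 4221
Band 4: 12267 * 0.961 + 12481 * 0.388 = 11789 + 4843 = 16632
Net migration: Band 2 + 140 → 5785; Band 3 − 530 → 3691
Giving 3004 / 5785 / 3691 / 16632.
Total after period 3: 3004 + 5785 + 3691 + 16632 = 29112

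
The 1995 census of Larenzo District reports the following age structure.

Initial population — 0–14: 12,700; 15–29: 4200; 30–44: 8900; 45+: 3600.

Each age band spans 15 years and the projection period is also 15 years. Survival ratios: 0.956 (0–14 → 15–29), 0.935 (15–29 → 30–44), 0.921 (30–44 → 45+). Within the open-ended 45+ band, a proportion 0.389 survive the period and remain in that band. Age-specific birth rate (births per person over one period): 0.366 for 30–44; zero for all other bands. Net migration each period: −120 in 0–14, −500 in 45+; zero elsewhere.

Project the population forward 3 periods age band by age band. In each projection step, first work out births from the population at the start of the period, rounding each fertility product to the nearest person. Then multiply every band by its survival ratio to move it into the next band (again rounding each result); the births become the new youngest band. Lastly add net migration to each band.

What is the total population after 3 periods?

(Groups numbered youngest = 1 to oldest = 4.)
[period 1]
Births: 8900 × 0.366 = 3257
Group 2: 12700 × 0.956 = 12141
Group 3: 4200 × 0.935 = 3927
Group 4: 8900 × 0.921 + 3600 × 0.389 = 8197 + 1400 = 9597
Net migration: Group 1 − 120 → 3137; Group 4 − 500 → 9097
→ [3137, 12141, 3927, 9097]
[period 2]
Births: 3927 × 0.366 = 1437
Group 2: 3137 × 0.956 = 2999
Group 3: 12141 × 0.935 = 11352
Group 4: 3927 × 0.921 + 9097 × 0.389 = 3617 + 3539 = 7156
Net migration: Group 1 − 120 → 1317; Group 4 − 500 → 6656
→ [1317, 2999, 11352, 6656]
[period 3]
Births: 11352 × 0.366 = 4155
Group 2: 1317 × 0.956 = 1259
Group 3: 2999 × 0.935 = 2804
Group 4: 11352 × 0.921 + 6656 × 0.389 = 10455 + 2589 = 13044
Net migration: Group 1 − 120 → 4035; Group 4 − 500 → 12544
→ [4035, 1259, 2804, 12544]
Total after period 3: 4035 + 1259 + 2804 + 12544 = 20642

20642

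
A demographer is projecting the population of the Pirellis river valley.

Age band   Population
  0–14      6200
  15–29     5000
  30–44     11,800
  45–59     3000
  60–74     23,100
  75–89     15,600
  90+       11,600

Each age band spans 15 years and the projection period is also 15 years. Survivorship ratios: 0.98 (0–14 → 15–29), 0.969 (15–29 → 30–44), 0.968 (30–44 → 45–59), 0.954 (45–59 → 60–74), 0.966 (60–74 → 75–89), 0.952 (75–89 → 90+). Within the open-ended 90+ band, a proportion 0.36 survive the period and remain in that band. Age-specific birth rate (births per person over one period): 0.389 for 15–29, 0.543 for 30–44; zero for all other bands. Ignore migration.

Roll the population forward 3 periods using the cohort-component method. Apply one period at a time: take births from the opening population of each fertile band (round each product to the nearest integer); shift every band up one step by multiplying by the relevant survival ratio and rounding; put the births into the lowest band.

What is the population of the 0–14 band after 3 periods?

Let band 1 be 0–14 through band 7 = 90+.
— Period 1 —
Births: 5000 × 0.389 = 1945  |  11800 × 0.543 = 6407 — total 8352
Band 2: 6200 × 0.98 = 6076
Band 3: 5000 × 0.969 = 4845
Band 4: 11800 × 0.968 = 11422
Band 5: 3000 × 0.954 = 2862
Band 6: 23100 × 0.966 = 22315
Band 7: 15600 × 0.952 + 11600 × 0.36 = 14851 + 4176 = 19027
Population now: 0–14=8352, 15–29=6076, 30–44=4845, 45–59=11422, 60–74=2862, 75–89=22315, 90+=19027
— Period 2 —
Births: 6076 × 0.389 = 2364  |  4845 × 0.543 = 2631 — total 4995
Band 2: 8352 × 0.98 = 8185
Band 3: 6076 × 0.969 = 5888
Band 4: 4845 × 0.968 = 4690
Band 5: 11422 × 0.954 = 10897
Band 6: 2862 × 0.966 = 2765
Band 7: 22315 × 0.952 + 19027 × 0.36 = 21244 + 6850 = 28094
Population now: 0–14=4995, 15–29=8185, 30–44=5888, 45–59=4690, 60–74=10897, 75–89=2765, 90+=28094
— Period 3 —
Births: 8185 × 0.389 = 3184  |  5888 × 0.543 = 3197 — total 6381
Band 2: 4995 × 0.98 = 4895
Band 3: 8185 × 0.969 = 7931
Band 4: 5888 × 0.968 = 5700
Band 5: 4690 × 0.954 = 4474
Band 6: 10897 × 0.966 = 10527
Band 7: 2765 × 0.952 + 28094 × 0.36 = 2632 + 10114 = 12746
Population now: 0–14=6381, 15–29=4895, 30–44=7931, 45–59=5700, 60–74=4474, 75–89=10527, 90+=12746

6381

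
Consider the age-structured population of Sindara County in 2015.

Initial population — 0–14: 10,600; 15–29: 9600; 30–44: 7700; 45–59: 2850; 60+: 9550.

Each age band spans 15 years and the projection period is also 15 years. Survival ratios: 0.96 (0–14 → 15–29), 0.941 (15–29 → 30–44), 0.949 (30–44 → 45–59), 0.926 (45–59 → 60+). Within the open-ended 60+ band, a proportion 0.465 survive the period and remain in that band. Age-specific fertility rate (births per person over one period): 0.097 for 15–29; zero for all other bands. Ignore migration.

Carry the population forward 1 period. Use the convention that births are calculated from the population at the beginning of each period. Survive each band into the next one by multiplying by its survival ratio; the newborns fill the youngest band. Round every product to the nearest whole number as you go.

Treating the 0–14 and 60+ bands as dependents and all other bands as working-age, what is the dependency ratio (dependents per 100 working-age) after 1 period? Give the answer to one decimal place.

30.2

Period 1:
Births: 9600 × 0.097 = 931
15–29: 10600 × 0.96 = 10176
30–44: 9600 × 0.941 = 9034
45–59: 7700 × 0.949 = 7307
60+: 2850 × 0.926 + 9550 × 0.465 = 2639 + 4441 = 7080
→ [931, 10176, 9034, 7307, 7080]
Dependents (band 0–14 + band 60+) = 931 + 7080 = 8011; working-age = 26517; ratio = 8011/26517 × 100 = 30.2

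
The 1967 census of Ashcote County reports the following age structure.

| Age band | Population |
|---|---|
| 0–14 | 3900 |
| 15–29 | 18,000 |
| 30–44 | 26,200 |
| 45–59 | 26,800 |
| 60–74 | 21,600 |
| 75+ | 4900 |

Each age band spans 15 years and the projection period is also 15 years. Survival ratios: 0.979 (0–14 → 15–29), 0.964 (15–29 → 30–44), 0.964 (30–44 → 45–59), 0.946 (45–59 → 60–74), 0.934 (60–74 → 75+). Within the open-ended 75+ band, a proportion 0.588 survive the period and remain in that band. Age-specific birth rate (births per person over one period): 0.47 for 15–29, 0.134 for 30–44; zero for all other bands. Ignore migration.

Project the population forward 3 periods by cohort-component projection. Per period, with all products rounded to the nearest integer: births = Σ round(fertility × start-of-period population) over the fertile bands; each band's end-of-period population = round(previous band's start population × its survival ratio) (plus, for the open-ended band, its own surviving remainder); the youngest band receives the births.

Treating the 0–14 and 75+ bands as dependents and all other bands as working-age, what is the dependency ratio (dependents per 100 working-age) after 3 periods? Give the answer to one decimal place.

Period 1.
Births: 18000 × 0.47 = 8460, 26200 × 0.134 = 3511 ⇒ total 11971
15–29: 3900 × 0.979 = 3818
30–44: 18000 × 0.964 = 17352
45–59: 26200 × 0.964 = 25257
60–74: 26800 × 0.946 = 25353
75+: 21600 × 0.934 + 4900 × 0.588 = 20174 + 2881 = 23055
Giving 11971 / 3818 / 17352 / 25257 / 25353 / 23055.
Period 2.
Births: 3818 × 0.47 = 1794, 17352 × 0.134 = 2325 ⇒ total 4119
15–29: 11971 × 0.979 = 11720
30–44: 3818 × 0.964 = 3681
45–59: 17352 × 0.964 = 16727
60–74: 25257 × 0.946 = 23893
75+: 25353 × 0.934 + 23055 × 0.588 = 23680 + 13556 = 37236
Giving 4119 / 11720 / 3681 / 16727 / 23893 / 37236.
Period 3.
Births: 11720 × 0.47 = 5508, 3681 × 0.134 = 493 ⇒ total 6001
15–29: 4119 × 0.979 = 4033
30–44: 11720 × 0.964 = 11298
45–59: 3681 × 0.964 = 3548
60–74: 16727 × 0.946 = 15824
75+: 23893 × 0.934 + 37236 × 0.588 = 22316 + 21895 = 44211
Giving 6001 / 4033 / 11298 / 3548 / 15824 / 44211.
Dependents (band 0–14 + band 75+) = 6001 + 44211 = 50212; working-age = 34703; ratio = 50212/34703 × 100 = 144.7

144.7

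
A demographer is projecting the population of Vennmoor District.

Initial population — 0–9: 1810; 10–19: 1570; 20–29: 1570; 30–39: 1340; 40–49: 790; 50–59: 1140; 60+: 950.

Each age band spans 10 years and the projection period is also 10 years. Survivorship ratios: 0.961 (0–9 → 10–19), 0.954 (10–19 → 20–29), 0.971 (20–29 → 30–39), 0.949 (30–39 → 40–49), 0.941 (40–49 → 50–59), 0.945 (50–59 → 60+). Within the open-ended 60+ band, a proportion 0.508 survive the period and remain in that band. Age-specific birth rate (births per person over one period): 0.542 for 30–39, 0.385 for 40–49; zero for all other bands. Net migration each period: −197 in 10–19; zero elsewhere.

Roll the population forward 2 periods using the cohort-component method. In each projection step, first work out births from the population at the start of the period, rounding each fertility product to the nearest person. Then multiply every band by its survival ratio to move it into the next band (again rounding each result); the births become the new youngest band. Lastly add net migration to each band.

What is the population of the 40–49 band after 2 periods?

1446

After projecting period 1:
Births: 1340 × 0.542 = 726 ; 790 × 0.385 = 304 → total 1030
10–19: 1810 × 0.961 = 1739
20–29: 1570 × 0.954 = 1498
30–39: 1570 × 0.971 = 1524
40–49: 1340 × 0.949 = 1272
50–59: 790 × 0.941 = 743
60+: 1140 × 0.945 + 950 × 0.508 = 1077 + 483 = 1560
Net migration: 10–19 − 197 → 1542
→ [1030, 1542, 1498, 1524, 1272, 743, 1560]
After projecting period 2:
Births: 1524 × 0.542 = 826 ; 1272 × 0.385 = 490 → total 1316
10–19: 1030 × 0.961 = 990
20–29: 1542 × 0.954 = 1471
30–39: 1498 × 0.971 = 1455
40–49: 1524 × 0.949 = 1446
50–59: 1272 × 0.941 = 1197
60+: 743 × 0.945 + 1560 × 0.508 = 702 + 792 = 1494
Net migration: 10–19 − 197 → 793
→ [1316, 793, 1471, 1455, 1446, 1197, 1494]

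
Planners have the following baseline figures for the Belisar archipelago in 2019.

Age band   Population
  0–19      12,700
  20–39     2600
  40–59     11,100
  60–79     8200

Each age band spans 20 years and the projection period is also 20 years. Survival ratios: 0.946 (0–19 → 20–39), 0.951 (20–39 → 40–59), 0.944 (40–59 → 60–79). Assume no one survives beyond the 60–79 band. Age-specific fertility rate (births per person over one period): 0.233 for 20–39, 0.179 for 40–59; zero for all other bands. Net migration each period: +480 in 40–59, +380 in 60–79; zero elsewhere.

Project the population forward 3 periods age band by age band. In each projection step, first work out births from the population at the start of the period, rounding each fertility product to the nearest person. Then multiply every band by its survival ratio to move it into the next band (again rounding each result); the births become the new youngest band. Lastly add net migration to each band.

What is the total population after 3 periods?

[period 1]
Births: 2600 × 0.233 = 606 ; 11100 × 0.179 = 1987 → total 2593
20–39: 12700 × 0.946 = 12014
40–59: 2600 × 0.951 = 2473
60–79: 11100 × 0.944 = 10478
Net migration: 40–59 + 480 → 2953; 60–79 + 380 → 10858
End of period: [2593, 12014, 2953, 10858]
[period 2]
Births: 12014 × 0.233 = 2799 ; 2953 × 0.179 = 529 → total 3328
20–39: 2593 × 0.946 = 2453
40–59: 12014 × 0.951 = 11425
60–79: 2953 × 0.944 = 2788
Net migration: 40–59 + 480 → 11905; 60–79 + 380 → 3168
End of period: [3328, 2453, 11905, 3168]
[period 3]
Births: 2453 × 0.233 = 572 ; 11905 × 0.179 = 2131 → total 2703
20–39: 3328 × 0.946 = 3148
40–59: 2453 × 0.951 = 2333
60–79: 11905 × 0.944 = 11238
Net migration: 40–59 + 480 → 2813; 60–79 + 380 → 11618
End of period: [2703, 3148, 2813, 11618]
Total after period 3: 2703 + 3148 + 2813 + 11618 = 20282

20282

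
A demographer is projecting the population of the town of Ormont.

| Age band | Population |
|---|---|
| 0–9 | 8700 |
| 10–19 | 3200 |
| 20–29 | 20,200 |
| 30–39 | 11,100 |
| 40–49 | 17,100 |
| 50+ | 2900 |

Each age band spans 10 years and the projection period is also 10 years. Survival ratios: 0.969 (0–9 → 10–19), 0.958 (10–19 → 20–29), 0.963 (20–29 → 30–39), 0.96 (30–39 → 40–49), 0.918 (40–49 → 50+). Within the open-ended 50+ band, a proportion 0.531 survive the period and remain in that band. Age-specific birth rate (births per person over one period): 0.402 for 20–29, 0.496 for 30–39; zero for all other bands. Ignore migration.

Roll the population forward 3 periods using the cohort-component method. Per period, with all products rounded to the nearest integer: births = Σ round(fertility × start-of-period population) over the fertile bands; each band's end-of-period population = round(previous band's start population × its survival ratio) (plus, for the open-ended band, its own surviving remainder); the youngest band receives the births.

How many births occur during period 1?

After projecting period 1:
Births: 20200 × 0.402 = 8120 ; 11100 × 0.496 = 5506 ⇒ total 13626
10–19: 8700 × 0.969 = 8430
20–29: 3200 × 0.958 = 3066
30–39: 20200 × 0.963 = 19453
40–49: 11100 × 0.96 = 10656
50+: 17100 × 0.918 + 2900 × 0.531 = 15698 + 1540 = 17238
Population now: 0–9=13626, 10–19=8430, 20–29=3066, 30–39=19453, 40–49=10656, 50+=17238

13626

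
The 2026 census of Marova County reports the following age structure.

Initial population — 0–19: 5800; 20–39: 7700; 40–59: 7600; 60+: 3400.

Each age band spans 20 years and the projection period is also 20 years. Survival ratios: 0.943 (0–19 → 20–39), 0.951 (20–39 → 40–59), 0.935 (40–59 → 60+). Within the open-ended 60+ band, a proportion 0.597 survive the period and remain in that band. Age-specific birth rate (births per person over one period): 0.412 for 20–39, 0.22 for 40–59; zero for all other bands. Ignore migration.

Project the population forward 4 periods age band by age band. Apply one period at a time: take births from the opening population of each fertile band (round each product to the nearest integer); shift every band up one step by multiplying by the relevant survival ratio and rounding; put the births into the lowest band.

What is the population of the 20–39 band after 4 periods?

— Period 1 —
Births: 7700 × 0.412 = 3172 ; 7600 × 0.22 = 1672 → total 4844
20–39: 5800 × 0.943 = 5469
40–59: 7700 × 0.951 = 7323
60+: 7600 × 0.935 + 3400 × 0.597 = 7106 + 2030 = 9136
Population now: 0–19=4844, 20–39=5469, 40–59=7323, 60+=9136
— Period 2 —
Births: 5469 × 0.412 = 2253 ; 7323 × 0.22 = 1611 → total 3864
20–39: 4844 × 0.943 = 4568
40–59: 5469 × 0.951 = 5201
60+: 7323 × 0.935 + 9136 × 0.597 = 6847 + 5454 = 12301
Population now: 0–19=3864, 20–39=4568, 40–59=5201, 60+=12301
— Period 3 —
Births: 4568 × 0.412 = 1882 ; 5201 × 0.22 = 1144 → total 3026
20–39: 3864 × 0.943 = 3644
40–59: 4568 × 0.951 = 4344
60+: 5201 × 0.935 + 12301 × 0.597 = 4863 + 7344 = 12207
Population now: 0–19=3026, 20–39=3644, 40–59=4344, 60+=12207
— Period 4 —
Births: 3644 × 0.412 = 1501 ; 4344 × 0.22 = 956 → total 2457
20–39: 3026 × 0.943 = 2854
40–59: 3644 × 0.951 = 3465
60+: 4344 × 0.935 + 12207 × 0.597 = 4062 + 7288 = 11350
Population now: 0–19=2457, 20–39=2854, 40–59=3465, 60+=11350

2854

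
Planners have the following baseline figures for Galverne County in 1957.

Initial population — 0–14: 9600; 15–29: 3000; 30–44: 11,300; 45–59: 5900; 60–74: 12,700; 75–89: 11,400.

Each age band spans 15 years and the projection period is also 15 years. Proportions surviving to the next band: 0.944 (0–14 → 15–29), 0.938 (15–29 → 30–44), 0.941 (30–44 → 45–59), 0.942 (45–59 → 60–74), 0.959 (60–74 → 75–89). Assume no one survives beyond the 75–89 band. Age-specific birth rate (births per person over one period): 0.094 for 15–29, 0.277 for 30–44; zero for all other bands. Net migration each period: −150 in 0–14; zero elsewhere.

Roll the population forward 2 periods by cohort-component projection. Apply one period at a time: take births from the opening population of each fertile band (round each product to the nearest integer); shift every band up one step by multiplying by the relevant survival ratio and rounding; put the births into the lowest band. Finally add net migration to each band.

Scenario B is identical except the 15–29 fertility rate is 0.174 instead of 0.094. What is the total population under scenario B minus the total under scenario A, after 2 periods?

Period 1:
Births: 3000 * 0.094 = 282 ; 11300 * 0.277 = 3130 → total 3412
15–29: 9600 * 0.944 = 9062
30–44: 3000 * 0.938 = 2814
45–59: 11300 * 0.941 = 10633
60–74: 5900 * 0.942 = 5558
75–89: 12700 * 0.959 = 12179
Net migration: 0–14 − 150 → 3262
→ [3262, 9062, 2814, 10633, 5558, 12179]
Period 2:
Births: 9062 * 0.094 = 852 ; 2814 * 0.277 = 779 → total 1631
15–29: 3262 * 0.944 = 3079
30–44: 9062 * 0.938 = 8500
45–59: 2814 * 0.941 = 2648
60–74: 10633 * 0.942 = 10016
75–89: 5558 * 0.959 = 5330
Net migration: 0–14 − 150 → 1481
→ [1481, 3079, 8500, 2648, 10016, 5330]
Scenario A total after 2 periods: 31054
Scenario B projection —
Period 1:
Births: 3000 * 0.174 = 522 ; 11300 * 0.277 = 3130 → total 3652
15–29: 9600 * 0.944 = 9062
30–44: 3000 * 0.938 = 2814
45–59: 11300 * 0.941 = 10633
60–74: 5900 * 0.942 = 5558
75–89: 12700 * 0.959 = 12179
Net migration: 0–14 − 150 → 3502
→ [3502, 9062, 2814, 10633, 5558, 12179]
Period 2:
Births: 9062 * 0.174 = 1577 ; 2814 * 0.277 = 779 → total 2356
15–29: 3502 * 0.944 = 3306
30–44: 9062 * 0.938 = 8500
45–59: 2814 * 0.941 = 2648
60–74: 10633 * 0.942 = 10016
75–89: 5558 * 0.959 = 5330
Net migration: 0–14 − 150 → 2206
→ [2206, 3306, 8500, 2648, 10016, 5330]
Scenario B total after 2 periods: 32006
Difference B − A = 32006 − 31054 = 952

952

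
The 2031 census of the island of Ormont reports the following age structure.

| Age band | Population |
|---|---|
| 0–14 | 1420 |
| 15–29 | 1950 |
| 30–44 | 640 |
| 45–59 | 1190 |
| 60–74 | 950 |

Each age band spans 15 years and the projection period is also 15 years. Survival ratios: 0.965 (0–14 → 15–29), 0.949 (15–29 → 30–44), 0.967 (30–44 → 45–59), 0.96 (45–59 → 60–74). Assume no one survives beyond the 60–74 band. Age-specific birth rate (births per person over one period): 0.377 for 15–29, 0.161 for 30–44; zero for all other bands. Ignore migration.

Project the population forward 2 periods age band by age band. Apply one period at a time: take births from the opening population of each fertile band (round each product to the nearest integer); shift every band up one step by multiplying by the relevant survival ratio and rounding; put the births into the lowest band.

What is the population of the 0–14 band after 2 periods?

Let band 1 be 0–14 through band 5 = 60–74.
[period 1]
Births: 1950 × 0.377 = 735, 640 × 0.161 = 103 → 838
Band 2: 1420 × 0.965 = 1370
Band 3: 1950 × 0.949 = 1851
Band 4: 640 × 0.967 = 619
Band 5: 1190 × 0.96 = 1142
End of period: [838, 1370, 1851, 619, 1142]
[period 2]
Births: 1370 × 0.377 = 516, 1851 × 0.161 = 298 → 814
Band 2: 838 × 0.965 = 809
Band 3: 1370 × 0.949 = 1300
Band 4: 1851 × 0.967 = 1790
Band 5: 619 × 0.96 = 594
End of period: [814, 809, 1300, 1790, 594]

814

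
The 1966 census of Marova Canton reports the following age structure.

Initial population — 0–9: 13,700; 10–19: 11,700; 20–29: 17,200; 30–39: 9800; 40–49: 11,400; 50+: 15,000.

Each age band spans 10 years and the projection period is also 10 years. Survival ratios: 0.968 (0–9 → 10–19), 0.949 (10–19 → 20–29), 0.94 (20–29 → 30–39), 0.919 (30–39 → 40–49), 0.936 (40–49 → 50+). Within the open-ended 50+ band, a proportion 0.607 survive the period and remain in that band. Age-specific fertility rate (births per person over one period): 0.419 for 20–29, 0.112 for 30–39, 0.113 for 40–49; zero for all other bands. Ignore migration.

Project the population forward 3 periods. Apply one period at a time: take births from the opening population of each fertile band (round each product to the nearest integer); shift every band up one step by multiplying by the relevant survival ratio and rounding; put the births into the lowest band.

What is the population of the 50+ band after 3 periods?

Numbering the bands 1..6 from youngest to oldest:
— Period 1 —
Births: 17200 * 0.419 = 7207  |  9800 * 0.112 = 1098  |  11400 * 0.113 = 1288 → 9593
Band 2: 13700 * 0.968 = 13262
Band 3: 11700 * 0.949 = 11103
Band 4: 17200 * 0.94 = 16168
Band 5: 9800 * 0.919 = 9006
Band 6: 11400 * 0.936 + 15000 * 0.607 = 10670 + 9105 = 19775
→ [9593, 13262, 11103, 16168, 9006, 19775]
— Period 2 —
Births: 11103 * 0.419 = 4652  |  16168 * 0.112 = 1811  |  9006 * 0.113 = 1018 → 7481
Band 2: 9593 * 0.968 = 9286
Band 3: 13262 * 0.949 = 12586
Band 4: 11103 * 0.94 = 10437
Band 5: 16168 * 0.919 = 14858
Band 6: 9006 * 0.936 + 19775 * 0.607 = 8430 + 12003 = 20433
→ [7481, 9286, 12586, 10437, 14858, 20433]
— Period 3 —
Births: 12586 * 0.419 = 5274  |  10437 * 0.112 = 1169  |  14858 * 0.113 = 1679 → 8122
Band 2: 7481 * 0.968 = 7242
Band 3: 9286 * 0.949 = 8812
Band 4: 12586 * 0.94 = 11831
Band 5: 10437 * 0.919 = 9592
Band 6: 14858 * 0.936 + 20433 * 0.607 = 13907 + 12403 = 26310
→ [8122, 7242, 8812, 11831, 9592, 26310]

26310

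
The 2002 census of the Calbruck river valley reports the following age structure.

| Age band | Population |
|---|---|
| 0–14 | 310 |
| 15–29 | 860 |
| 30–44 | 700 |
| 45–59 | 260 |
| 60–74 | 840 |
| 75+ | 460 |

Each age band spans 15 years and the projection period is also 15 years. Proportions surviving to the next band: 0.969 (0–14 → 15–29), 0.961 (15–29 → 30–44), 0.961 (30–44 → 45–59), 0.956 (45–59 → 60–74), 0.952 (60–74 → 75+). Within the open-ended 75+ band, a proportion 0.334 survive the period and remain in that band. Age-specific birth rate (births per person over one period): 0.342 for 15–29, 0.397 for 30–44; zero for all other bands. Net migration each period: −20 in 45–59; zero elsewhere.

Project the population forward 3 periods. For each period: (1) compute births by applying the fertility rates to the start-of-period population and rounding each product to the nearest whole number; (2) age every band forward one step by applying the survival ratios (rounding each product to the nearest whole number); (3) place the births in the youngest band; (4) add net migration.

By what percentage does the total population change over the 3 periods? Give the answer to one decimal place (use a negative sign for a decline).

-11.7

After projecting period 1:
Births: 860 * 0.342 = 294, 700 * 0.397 = 278 → 572
15–29: 310 * 0.969 = 300
30–44: 860 * 0.961 = 826
45–59: 700 * 0.961 = 673
60–74: 260 * 0.956 = 249
75+: 840 * 0.952 + 460 * 0.334 = 800 + 154 = 954
Net migration: 45–59 − 20 → 653
Population now: 0–14=572, 15–29=300, 30–44=826, 45–59=653, 60–74=249, 75+=954
After projecting period 2:
Births: 300 * 0.342 = 103, 826 * 0.397 = 328 → 431
15–29: 572 * 0.969 = 554
30–44: 300 * 0.961 = 288
45–59: 826 * 0.961 = 794
60–74: 653 * 0.956 = 624
75+: 249 * 0.952 + 954 * 0.334 = 237 + 319 = 556
Net migration: 45–59 − 20 → 774
Population now: 0–14=431, 15–29=554, 30–44=288, 45–59=774, 60–74=624, 75+=556
After projecting period 3:
Births: 554 * 0.342 = 189, 288 * 0.397 = 114 → 303
15–29: 431 * 0.969 = 418
30–44: 554 * 0.961 = 532
45–59: 288 * 0.961 = 277
60–74: 774 * 0.956 = 740
75+: 624 * 0.952 + 556 * 0.334 = 594 + 186 = 780
Net migration: 45–59 − 20 → 257
Population now: 0–14=303, 15–29=418, 30–44=532, 45–59=257, 60–74=740, 75+=780
Total: 3430 → 3030; change = -400; percentage change = -11.7%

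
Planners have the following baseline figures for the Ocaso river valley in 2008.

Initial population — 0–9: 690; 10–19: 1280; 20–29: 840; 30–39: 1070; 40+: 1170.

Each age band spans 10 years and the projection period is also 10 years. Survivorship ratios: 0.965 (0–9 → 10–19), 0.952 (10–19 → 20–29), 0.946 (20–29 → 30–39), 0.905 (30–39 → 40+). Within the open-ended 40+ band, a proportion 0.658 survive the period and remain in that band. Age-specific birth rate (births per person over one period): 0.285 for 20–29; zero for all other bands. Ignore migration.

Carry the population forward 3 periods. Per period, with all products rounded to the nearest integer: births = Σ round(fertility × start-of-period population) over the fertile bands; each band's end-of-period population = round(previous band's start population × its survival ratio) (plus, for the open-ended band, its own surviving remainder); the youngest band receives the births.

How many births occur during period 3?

181

Let band 1 be 0–9 through band 5 = 40+.
After projecting period 1:
Births: 840 × 0.285 = 239
Band 2: 690 × 0.965 = 666
Band 3: 1280 × 0.952 = 1219
Band 4: 840 × 0.946 = 795
Band 5: 1070 × 0.905 + 1170 × 0.658 = 968 + 770 = 1738
Population now: 0–9=239, 10–19=666, 20–29=1219, 30–39=795, 40+=1738
After projecting period 2:
Births: 1219 × 0.285 = 347
Band 2: 239 × 0.965 = 231
Band 3: 666 × 0.952 = 634
Band 4: 1219 × 0.946 = 1153
Band 5: 795 × 0.905 + 1738 × 0.658 = 719 + 1144 = 1863
Population now: 0–9=347, 10–19=231, 20–29=634, 30–39=1153, 40+=1863
After projecting period 3:
Births: 634 × 0.285 = 181
Band 2: 347 × 0.965 = 335
Band 3: 231 × 0.952 = 220
Band 4: 634 × 0.946 = 600
Band 5: 1153 × 0.905 + 1863 × 0.658 = 1043 + 1226 = 2269
Population now: 0–9=181, 10–19=335, 20–29=220, 30–39=600, 40+=2269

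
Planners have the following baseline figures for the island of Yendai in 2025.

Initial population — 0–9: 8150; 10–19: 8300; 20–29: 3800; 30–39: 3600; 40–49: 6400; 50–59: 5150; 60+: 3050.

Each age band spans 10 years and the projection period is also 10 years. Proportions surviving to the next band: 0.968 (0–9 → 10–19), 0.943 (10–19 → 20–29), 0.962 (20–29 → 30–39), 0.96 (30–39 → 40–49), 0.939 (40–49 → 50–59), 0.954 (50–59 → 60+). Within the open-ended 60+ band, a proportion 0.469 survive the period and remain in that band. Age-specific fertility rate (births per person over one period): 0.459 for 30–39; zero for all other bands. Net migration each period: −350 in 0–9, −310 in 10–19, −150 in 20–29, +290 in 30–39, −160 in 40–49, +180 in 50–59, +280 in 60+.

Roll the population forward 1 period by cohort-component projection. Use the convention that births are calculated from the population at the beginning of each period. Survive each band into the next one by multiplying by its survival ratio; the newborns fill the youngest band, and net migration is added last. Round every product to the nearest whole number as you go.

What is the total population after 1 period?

36613

Period 1:
Births: 3600 × 0.459 = 1652
10–19: 8150 × 0.968 = 7889
20–29: 8300 × 0.943 = 7827
30–39: 3800 × 0.962 = 3656
40–49: 3600 × 0.96 = 3456
50–59: 6400 × 0.939 = 6010
60+: 5150 × 0.954 + 3050 × 0.469 = 4913 + 1430 = 6343
Net migration: 0–9 − 350 → 1302; 10–19 − 310 → 7579; 20–29 − 150 → 7677; 30–39 + 290 → 3946; 40–49 − 160 → 3296; 50–59 + 180 → 6190; 60+ + 280 → 6623
Population now: 0–9=1302, 10–19=7579, 20–29=7677, 30–39=3946, 40–49=3296, 50–59=6190, 60+=6623
Total after period 1: 1302 + 7579 + 7677 + 3946 + 3296 + 6190 + 6623 = 36613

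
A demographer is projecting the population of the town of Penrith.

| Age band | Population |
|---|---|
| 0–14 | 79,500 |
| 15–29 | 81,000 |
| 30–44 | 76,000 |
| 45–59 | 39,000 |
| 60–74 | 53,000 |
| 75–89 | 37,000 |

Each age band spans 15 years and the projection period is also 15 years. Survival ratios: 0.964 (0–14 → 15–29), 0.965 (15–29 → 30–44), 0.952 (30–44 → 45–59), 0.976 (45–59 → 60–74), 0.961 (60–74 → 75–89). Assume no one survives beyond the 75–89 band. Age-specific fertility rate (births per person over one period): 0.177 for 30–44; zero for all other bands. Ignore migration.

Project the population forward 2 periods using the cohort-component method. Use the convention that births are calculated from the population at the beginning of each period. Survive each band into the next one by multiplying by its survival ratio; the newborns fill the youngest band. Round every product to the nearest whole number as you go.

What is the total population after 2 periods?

— Period 1 —
Births: 76000 × 0.177 = 13452
15–29: 79500 × 0.964 = 76638
30–44: 81000 × 0.965 = 78165
45–59: 76000 × 0.952 = 72352
60–74: 39000 × 0.976 = 38064
75–89: 53000 × 0.961 = 50933
Population now: 0–14=13452, 15–29=76638, 30–44=78165, 45–59=72352, 60–74=38064, 75–89=50933
— Period 2 —
Births: 78165 × 0.177 = 13835
15–29: 13452 × 0.964 = 12968
30–44: 76638 × 0.965 = 73956
45–59: 78165 × 0.952 = 74413
60–74: 72352 × 0.976 = 70616
75–89: 38064 × 0.961 = 36580
Population now: 0–14=13835, 15–29=12968, 30–44=73956, 45–59=74413, 60–74=70616, 75–89=36580
Total after period 2: 13835 + 12968 + 73956 + 74413 + 70616 + 36580 = 282368

282368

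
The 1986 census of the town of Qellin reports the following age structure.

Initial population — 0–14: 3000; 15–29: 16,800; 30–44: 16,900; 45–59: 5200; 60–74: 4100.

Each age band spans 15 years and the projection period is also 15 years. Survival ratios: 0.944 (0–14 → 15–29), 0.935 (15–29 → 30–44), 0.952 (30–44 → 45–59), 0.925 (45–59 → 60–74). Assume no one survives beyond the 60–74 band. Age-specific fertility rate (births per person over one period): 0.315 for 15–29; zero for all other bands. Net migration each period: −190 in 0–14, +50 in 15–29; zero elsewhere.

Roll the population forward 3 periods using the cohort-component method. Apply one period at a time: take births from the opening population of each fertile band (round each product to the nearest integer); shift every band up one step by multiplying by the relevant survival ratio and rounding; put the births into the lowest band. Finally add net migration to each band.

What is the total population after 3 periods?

23019

(Groups numbered youngest = 1 to oldest = 5.)
After projecting period 1:
Births: 16800 * 0.315 = 5292
Group 2: 3000 * 0.944 = 2832
Group 3: 16800 * 0.935 = 15708
Group 4: 16900 * 0.952 = 16089
Group 5: 5200 * 0.925 = 4810
Net migration: Group 1 − 190 → 5102; Group 2 + 50 → 2882
Population now: 0–14=5102, 15–29=2882, 30–44=15708, 45–59=16089, 60–74=4810
After projecting period 2:
Births: 2882 * 0.315 = 908
Group 2: 5102 * 0.944 = 4816
Group 3: 2882 * 0.935 = 2695
Group 4: 15708 * 0.952 = 14954
Group 5: 16089 * 0.925 = 14882
Net migration: Group 1 − 190 → 718; Group 2 + 50 → 4866
Population now: 0–14=718, 15–29=4866, 30–44=2695, 45–59=14954, 60–74=14882
After projecting period 3:
Births: 4866 * 0.315 = 1533
Group 2: 718 * 0.944 = 678
Group 3: 4866 * 0.935 = 4550
Group 4: 2695 * 0.952 = 2566
Group 5: 14954 * 0.925 = 13832
Net migration: Group 1 − 190 → 1343; Group 2 + 50 → 728
Population now: 0–14=1343, 15–29=728, 30–44=4550, 45–59=2566, 60–74=13832
Total after period 3: 1343 + 728 + 4550 + 2566 + 13832 = 23019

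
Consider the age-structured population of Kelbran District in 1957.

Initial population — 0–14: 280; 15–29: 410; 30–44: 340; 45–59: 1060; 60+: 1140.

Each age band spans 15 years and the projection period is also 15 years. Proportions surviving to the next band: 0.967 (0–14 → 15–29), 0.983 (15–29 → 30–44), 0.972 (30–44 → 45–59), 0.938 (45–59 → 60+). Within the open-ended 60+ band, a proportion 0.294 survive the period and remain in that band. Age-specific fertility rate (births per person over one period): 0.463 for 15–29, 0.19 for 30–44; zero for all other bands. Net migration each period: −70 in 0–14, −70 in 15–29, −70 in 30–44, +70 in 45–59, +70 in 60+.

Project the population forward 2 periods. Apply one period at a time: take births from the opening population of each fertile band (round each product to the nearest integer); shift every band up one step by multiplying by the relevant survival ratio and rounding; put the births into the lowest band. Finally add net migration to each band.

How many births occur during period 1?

255

— Period 1 —
Births: 410 * 0.463 = 190  |  340 * 0.19 = 65 → total 255
15–29: 280 * 0.967 = 271
30–44: 410 * 0.983 = 403
45–59: 340 * 0.972 = 330
60+: 1060 * 0.938 + 1140 * 0.294 = 994 + 335 = 1329
Net migration: 0–14 − 70 → 185; 15–29 − 70 → 201; 30–44 − 70 → 333; 45–59 + 70 → 400; 60+ + 70 → 1399
End of period: [185, 201, 333, 400, 1399]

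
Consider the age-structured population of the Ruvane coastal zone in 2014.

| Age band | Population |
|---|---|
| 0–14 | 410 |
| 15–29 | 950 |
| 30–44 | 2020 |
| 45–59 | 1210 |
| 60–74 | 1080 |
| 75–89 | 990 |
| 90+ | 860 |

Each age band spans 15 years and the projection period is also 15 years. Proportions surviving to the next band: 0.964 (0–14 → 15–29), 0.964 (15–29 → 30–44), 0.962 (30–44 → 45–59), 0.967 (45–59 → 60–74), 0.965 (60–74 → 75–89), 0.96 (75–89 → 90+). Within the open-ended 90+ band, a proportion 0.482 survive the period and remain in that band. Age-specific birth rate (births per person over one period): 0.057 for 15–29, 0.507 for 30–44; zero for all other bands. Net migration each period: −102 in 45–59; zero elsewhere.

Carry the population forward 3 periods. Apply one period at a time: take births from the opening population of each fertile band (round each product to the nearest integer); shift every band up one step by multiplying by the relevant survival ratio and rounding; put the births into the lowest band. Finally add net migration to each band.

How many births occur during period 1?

1078

[period 1]
Births: 950 × 0.057 = 54  |  2020 × 0.507 = 1024 → total 1078
15–29: 410 × 0.964 = 395
30–44: 950 × 0.964 = 916
45–59: 2020 × 0.962 = 1943
60–74: 1210 × 0.967 = 1170
75–89: 1080 × 0.965 = 1042
90+: 990 × 0.96 + 860 × 0.482 = 950 + 415 = 1365
Net migration: 45–59 − 102 → 1841
→ [1078, 395, 916, 1841, 1170, 1042, 1365]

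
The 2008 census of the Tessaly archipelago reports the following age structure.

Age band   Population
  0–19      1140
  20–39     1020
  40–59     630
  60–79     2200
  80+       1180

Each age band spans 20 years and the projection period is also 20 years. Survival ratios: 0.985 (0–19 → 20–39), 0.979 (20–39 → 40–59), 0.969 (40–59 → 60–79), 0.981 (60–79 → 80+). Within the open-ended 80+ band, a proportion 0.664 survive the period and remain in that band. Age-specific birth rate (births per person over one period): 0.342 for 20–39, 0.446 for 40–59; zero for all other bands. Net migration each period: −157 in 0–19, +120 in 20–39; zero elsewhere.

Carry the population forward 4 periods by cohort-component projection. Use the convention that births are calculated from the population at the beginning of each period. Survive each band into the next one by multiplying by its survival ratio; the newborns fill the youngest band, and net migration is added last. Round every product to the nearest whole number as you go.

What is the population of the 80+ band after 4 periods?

Period 1.
Births: 1020 × 0.342 = 349, 630 × 0.446 = 281 ⇒ total 630
20–39: 1140 × 0.985 = 1123
40–59: 1020 × 0.979 = 999
60–79: 630 × 0.969 = 610
80+: 2200 × 0.981 + 1180 × 0.664 = 2158 + 784 = 2942
Net migration: 0–19 − 157 → 473; 20–39 + 120 → 1243
End of period: [473, 1243, 999, 610, 2942]
Period 2.
Births: 1243 × 0.342 = 425, 999 × 0.446 = 446 ⇒ total 871
20–39: 473 × 0.985 = 466
40–59: 1243 × 0.979 = 1217
60–79: 999 × 0.969 = 968
80+: 610 × 0.981 + 2942 × 0.664 = 598 + 1953 = 2551
Net migration: 0–19 − 157 → 714; 20–39 + 120 → 586
End of period: [714, 586, 1217, 968, 2551]
Period 3.
Births: 586 × 0.342 = 200, 1217 × 0.446 = 543 ⇒ total 743
20–39: 714 × 0.985 = 703
40–59: 586 × 0.979 = 574
60–79: 1217 × 0.969 = 1179
80+: 968 × 0.981 + 2551 × 0.664 = 950 + 1694 = 2644
Net migration: 0–19 − 157 → 586; 20–39 + 120 → 823
End of period: [586, 823, 574, 1179, 2644]
Period 4.
Births: 823 × 0.342 = 281, 574 × 0.446 = 256 ⇒ total 537
20–39: 586 × 0.985 = 577
40–59: 823 × 0.979 = 806
60–79: 574 × 0.969 = 556
80+: 1179 × 0.981 + 2644 × 0.664 = 1157 + 1756 = 2913
Net migration: 0–19 − 157 → 380; 20–39 + 120 → 697
End of period: [380, 697, 806, 556, 2913]

2913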